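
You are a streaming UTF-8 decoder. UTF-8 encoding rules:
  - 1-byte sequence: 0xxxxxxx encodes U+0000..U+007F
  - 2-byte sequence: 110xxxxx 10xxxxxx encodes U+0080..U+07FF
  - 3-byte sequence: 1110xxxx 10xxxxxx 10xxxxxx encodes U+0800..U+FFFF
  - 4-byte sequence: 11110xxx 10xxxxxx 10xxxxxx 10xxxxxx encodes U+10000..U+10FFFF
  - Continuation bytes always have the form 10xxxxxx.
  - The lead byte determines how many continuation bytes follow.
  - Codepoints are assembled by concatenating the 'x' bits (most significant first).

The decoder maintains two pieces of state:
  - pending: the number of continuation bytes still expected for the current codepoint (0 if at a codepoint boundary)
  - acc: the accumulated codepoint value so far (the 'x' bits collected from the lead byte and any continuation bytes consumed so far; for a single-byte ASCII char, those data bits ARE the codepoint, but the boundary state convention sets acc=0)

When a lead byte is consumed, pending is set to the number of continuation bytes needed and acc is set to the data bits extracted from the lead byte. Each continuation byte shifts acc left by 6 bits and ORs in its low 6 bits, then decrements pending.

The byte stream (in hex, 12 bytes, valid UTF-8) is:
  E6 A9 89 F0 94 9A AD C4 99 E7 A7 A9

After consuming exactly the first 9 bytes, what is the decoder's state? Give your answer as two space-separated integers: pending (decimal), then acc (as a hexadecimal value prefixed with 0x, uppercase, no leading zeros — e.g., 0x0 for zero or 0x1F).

Answer: 0 0x119

Derivation:
Byte[0]=E6: 3-byte lead. pending=2, acc=0x6
Byte[1]=A9: continuation. acc=(acc<<6)|0x29=0x1A9, pending=1
Byte[2]=89: continuation. acc=(acc<<6)|0x09=0x6A49, pending=0
Byte[3]=F0: 4-byte lead. pending=3, acc=0x0
Byte[4]=94: continuation. acc=(acc<<6)|0x14=0x14, pending=2
Byte[5]=9A: continuation. acc=(acc<<6)|0x1A=0x51A, pending=1
Byte[6]=AD: continuation. acc=(acc<<6)|0x2D=0x146AD, pending=0
Byte[7]=C4: 2-byte lead. pending=1, acc=0x4
Byte[8]=99: continuation. acc=(acc<<6)|0x19=0x119, pending=0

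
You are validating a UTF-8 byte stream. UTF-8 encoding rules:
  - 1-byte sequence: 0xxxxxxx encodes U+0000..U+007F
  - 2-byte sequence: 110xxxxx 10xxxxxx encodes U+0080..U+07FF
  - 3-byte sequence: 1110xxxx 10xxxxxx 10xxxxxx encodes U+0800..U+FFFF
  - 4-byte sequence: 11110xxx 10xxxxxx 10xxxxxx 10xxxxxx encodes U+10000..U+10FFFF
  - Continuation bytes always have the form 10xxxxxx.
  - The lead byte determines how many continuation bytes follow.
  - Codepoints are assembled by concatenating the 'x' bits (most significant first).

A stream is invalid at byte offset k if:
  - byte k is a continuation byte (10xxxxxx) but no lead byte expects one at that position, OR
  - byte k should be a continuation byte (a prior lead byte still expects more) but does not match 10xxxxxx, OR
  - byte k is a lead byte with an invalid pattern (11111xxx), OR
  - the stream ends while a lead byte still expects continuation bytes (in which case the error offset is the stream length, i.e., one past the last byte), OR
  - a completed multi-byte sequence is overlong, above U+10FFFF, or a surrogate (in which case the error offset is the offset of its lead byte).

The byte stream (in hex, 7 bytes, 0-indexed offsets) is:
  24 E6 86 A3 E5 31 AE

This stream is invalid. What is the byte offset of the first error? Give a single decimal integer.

Answer: 5

Derivation:
Byte[0]=24: 1-byte ASCII. cp=U+0024
Byte[1]=E6: 3-byte lead, need 2 cont bytes. acc=0x6
Byte[2]=86: continuation. acc=(acc<<6)|0x06=0x186
Byte[3]=A3: continuation. acc=(acc<<6)|0x23=0x61A3
Completed: cp=U+61A3 (starts at byte 1)
Byte[4]=E5: 3-byte lead, need 2 cont bytes. acc=0x5
Byte[5]=31: expected 10xxxxxx continuation. INVALID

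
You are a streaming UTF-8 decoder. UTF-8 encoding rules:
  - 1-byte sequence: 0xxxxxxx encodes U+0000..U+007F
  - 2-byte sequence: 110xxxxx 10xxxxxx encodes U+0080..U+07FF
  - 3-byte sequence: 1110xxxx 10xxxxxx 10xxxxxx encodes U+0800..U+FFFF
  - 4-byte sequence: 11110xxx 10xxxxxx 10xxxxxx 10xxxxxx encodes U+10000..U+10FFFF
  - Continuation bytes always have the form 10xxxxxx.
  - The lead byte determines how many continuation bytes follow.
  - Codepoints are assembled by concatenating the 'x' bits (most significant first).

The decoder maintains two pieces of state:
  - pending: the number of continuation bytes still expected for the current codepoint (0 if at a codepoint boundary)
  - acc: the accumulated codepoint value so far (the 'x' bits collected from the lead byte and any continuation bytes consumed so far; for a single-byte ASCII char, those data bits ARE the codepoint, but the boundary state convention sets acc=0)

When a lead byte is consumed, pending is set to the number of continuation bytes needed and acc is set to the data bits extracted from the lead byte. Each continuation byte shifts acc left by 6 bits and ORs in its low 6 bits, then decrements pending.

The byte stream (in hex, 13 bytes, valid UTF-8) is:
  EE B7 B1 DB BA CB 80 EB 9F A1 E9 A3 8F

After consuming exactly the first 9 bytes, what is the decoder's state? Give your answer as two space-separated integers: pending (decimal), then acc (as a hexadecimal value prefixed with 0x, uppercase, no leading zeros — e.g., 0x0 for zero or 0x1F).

Answer: 1 0x2DF

Derivation:
Byte[0]=EE: 3-byte lead. pending=2, acc=0xE
Byte[1]=B7: continuation. acc=(acc<<6)|0x37=0x3B7, pending=1
Byte[2]=B1: continuation. acc=(acc<<6)|0x31=0xEDF1, pending=0
Byte[3]=DB: 2-byte lead. pending=1, acc=0x1B
Byte[4]=BA: continuation. acc=(acc<<6)|0x3A=0x6FA, pending=0
Byte[5]=CB: 2-byte lead. pending=1, acc=0xB
Byte[6]=80: continuation. acc=(acc<<6)|0x00=0x2C0, pending=0
Byte[7]=EB: 3-byte lead. pending=2, acc=0xB
Byte[8]=9F: continuation. acc=(acc<<6)|0x1F=0x2DF, pending=1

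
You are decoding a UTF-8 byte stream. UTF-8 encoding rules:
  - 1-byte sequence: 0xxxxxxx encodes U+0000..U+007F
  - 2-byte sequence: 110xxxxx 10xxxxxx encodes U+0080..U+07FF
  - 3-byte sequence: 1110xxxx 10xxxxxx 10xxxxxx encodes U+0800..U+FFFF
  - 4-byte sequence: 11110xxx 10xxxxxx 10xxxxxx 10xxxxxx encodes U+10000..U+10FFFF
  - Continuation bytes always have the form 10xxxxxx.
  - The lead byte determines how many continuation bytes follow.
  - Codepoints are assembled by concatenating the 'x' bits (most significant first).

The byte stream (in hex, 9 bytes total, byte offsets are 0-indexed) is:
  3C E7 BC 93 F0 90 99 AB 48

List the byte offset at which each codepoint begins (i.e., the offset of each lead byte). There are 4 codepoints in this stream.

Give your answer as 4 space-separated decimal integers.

Answer: 0 1 4 8

Derivation:
Byte[0]=3C: 1-byte ASCII. cp=U+003C
Byte[1]=E7: 3-byte lead, need 2 cont bytes. acc=0x7
Byte[2]=BC: continuation. acc=(acc<<6)|0x3C=0x1FC
Byte[3]=93: continuation. acc=(acc<<6)|0x13=0x7F13
Completed: cp=U+7F13 (starts at byte 1)
Byte[4]=F0: 4-byte lead, need 3 cont bytes. acc=0x0
Byte[5]=90: continuation. acc=(acc<<6)|0x10=0x10
Byte[6]=99: continuation. acc=(acc<<6)|0x19=0x419
Byte[7]=AB: continuation. acc=(acc<<6)|0x2B=0x1066B
Completed: cp=U+1066B (starts at byte 4)
Byte[8]=48: 1-byte ASCII. cp=U+0048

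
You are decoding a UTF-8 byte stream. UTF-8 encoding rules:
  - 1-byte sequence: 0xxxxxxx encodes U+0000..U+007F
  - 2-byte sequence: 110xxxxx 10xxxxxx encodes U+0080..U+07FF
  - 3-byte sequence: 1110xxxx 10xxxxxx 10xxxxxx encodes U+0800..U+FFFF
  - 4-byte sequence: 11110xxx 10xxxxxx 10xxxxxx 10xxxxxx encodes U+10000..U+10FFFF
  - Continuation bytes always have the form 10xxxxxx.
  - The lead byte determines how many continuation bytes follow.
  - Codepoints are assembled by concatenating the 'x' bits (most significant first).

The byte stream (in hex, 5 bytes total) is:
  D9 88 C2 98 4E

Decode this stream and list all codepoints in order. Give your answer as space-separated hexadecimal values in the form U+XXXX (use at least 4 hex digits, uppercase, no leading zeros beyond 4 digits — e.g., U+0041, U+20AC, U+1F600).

Answer: U+0648 U+0098 U+004E

Derivation:
Byte[0]=D9: 2-byte lead, need 1 cont bytes. acc=0x19
Byte[1]=88: continuation. acc=(acc<<6)|0x08=0x648
Completed: cp=U+0648 (starts at byte 0)
Byte[2]=C2: 2-byte lead, need 1 cont bytes. acc=0x2
Byte[3]=98: continuation. acc=(acc<<6)|0x18=0x98
Completed: cp=U+0098 (starts at byte 2)
Byte[4]=4E: 1-byte ASCII. cp=U+004E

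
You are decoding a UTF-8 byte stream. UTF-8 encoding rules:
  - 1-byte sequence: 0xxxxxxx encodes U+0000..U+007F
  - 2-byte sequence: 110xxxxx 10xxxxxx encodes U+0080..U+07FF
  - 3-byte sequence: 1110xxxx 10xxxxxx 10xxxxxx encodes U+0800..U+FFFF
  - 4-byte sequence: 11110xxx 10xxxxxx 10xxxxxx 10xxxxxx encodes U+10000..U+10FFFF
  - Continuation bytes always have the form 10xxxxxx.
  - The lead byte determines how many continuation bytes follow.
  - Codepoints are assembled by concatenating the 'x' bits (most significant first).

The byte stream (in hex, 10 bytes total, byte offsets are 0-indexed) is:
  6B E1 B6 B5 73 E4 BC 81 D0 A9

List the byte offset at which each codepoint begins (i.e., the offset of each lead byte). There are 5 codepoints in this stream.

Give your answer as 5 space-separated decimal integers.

Answer: 0 1 4 5 8

Derivation:
Byte[0]=6B: 1-byte ASCII. cp=U+006B
Byte[1]=E1: 3-byte lead, need 2 cont bytes. acc=0x1
Byte[2]=B6: continuation. acc=(acc<<6)|0x36=0x76
Byte[3]=B5: continuation. acc=(acc<<6)|0x35=0x1DB5
Completed: cp=U+1DB5 (starts at byte 1)
Byte[4]=73: 1-byte ASCII. cp=U+0073
Byte[5]=E4: 3-byte lead, need 2 cont bytes. acc=0x4
Byte[6]=BC: continuation. acc=(acc<<6)|0x3C=0x13C
Byte[7]=81: continuation. acc=(acc<<6)|0x01=0x4F01
Completed: cp=U+4F01 (starts at byte 5)
Byte[8]=D0: 2-byte lead, need 1 cont bytes. acc=0x10
Byte[9]=A9: continuation. acc=(acc<<6)|0x29=0x429
Completed: cp=U+0429 (starts at byte 8)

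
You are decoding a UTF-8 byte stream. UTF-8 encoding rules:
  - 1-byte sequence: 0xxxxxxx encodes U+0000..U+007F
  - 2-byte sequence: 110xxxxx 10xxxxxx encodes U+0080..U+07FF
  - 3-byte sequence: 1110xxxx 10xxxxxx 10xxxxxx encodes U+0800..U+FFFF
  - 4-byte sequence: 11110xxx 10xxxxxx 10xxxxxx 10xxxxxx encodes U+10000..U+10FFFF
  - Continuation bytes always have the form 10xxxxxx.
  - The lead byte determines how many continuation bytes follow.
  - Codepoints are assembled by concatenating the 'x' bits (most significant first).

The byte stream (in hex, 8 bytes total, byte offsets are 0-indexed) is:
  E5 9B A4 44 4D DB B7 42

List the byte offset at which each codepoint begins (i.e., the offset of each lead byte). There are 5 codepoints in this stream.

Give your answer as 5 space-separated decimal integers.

Byte[0]=E5: 3-byte lead, need 2 cont bytes. acc=0x5
Byte[1]=9B: continuation. acc=(acc<<6)|0x1B=0x15B
Byte[2]=A4: continuation. acc=(acc<<6)|0x24=0x56E4
Completed: cp=U+56E4 (starts at byte 0)
Byte[3]=44: 1-byte ASCII. cp=U+0044
Byte[4]=4D: 1-byte ASCII. cp=U+004D
Byte[5]=DB: 2-byte lead, need 1 cont bytes. acc=0x1B
Byte[6]=B7: continuation. acc=(acc<<6)|0x37=0x6F7
Completed: cp=U+06F7 (starts at byte 5)
Byte[7]=42: 1-byte ASCII. cp=U+0042

Answer: 0 3 4 5 7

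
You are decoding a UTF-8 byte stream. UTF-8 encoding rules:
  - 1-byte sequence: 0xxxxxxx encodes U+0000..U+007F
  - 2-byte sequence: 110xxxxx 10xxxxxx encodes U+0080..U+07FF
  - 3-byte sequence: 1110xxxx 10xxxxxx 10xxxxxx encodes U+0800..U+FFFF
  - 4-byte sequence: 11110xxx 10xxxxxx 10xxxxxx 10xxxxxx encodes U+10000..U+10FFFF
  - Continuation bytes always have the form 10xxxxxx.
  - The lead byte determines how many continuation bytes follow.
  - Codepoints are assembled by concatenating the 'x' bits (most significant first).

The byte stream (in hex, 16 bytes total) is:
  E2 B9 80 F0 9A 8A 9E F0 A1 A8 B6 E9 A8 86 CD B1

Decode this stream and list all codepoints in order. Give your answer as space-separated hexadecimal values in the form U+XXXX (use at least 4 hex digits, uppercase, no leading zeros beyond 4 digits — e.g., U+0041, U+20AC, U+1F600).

Byte[0]=E2: 3-byte lead, need 2 cont bytes. acc=0x2
Byte[1]=B9: continuation. acc=(acc<<6)|0x39=0xB9
Byte[2]=80: continuation. acc=(acc<<6)|0x00=0x2E40
Completed: cp=U+2E40 (starts at byte 0)
Byte[3]=F0: 4-byte lead, need 3 cont bytes. acc=0x0
Byte[4]=9A: continuation. acc=(acc<<6)|0x1A=0x1A
Byte[5]=8A: continuation. acc=(acc<<6)|0x0A=0x68A
Byte[6]=9E: continuation. acc=(acc<<6)|0x1E=0x1A29E
Completed: cp=U+1A29E (starts at byte 3)
Byte[7]=F0: 4-byte lead, need 3 cont bytes. acc=0x0
Byte[8]=A1: continuation. acc=(acc<<6)|0x21=0x21
Byte[9]=A8: continuation. acc=(acc<<6)|0x28=0x868
Byte[10]=B6: continuation. acc=(acc<<6)|0x36=0x21A36
Completed: cp=U+21A36 (starts at byte 7)
Byte[11]=E9: 3-byte lead, need 2 cont bytes. acc=0x9
Byte[12]=A8: continuation. acc=(acc<<6)|0x28=0x268
Byte[13]=86: continuation. acc=(acc<<6)|0x06=0x9A06
Completed: cp=U+9A06 (starts at byte 11)
Byte[14]=CD: 2-byte lead, need 1 cont bytes. acc=0xD
Byte[15]=B1: continuation. acc=(acc<<6)|0x31=0x371
Completed: cp=U+0371 (starts at byte 14)

Answer: U+2E40 U+1A29E U+21A36 U+9A06 U+0371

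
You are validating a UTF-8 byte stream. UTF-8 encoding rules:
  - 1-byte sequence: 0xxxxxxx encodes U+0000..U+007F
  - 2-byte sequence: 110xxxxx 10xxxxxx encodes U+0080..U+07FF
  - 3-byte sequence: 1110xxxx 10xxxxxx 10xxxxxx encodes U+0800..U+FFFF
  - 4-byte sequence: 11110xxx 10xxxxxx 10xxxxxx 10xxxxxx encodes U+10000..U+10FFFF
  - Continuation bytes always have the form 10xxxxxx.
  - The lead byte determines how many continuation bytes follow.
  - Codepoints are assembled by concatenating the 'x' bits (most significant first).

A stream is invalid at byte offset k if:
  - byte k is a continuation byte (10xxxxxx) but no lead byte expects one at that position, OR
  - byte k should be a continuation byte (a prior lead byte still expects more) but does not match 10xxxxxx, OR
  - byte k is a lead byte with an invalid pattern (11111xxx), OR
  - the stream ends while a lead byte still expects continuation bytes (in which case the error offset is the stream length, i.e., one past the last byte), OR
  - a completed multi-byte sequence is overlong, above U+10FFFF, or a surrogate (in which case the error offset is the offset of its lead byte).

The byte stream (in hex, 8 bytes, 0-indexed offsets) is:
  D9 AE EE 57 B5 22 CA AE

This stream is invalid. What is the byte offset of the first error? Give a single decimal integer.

Byte[0]=D9: 2-byte lead, need 1 cont bytes. acc=0x19
Byte[1]=AE: continuation. acc=(acc<<6)|0x2E=0x66E
Completed: cp=U+066E (starts at byte 0)
Byte[2]=EE: 3-byte lead, need 2 cont bytes. acc=0xE
Byte[3]=57: expected 10xxxxxx continuation. INVALID

Answer: 3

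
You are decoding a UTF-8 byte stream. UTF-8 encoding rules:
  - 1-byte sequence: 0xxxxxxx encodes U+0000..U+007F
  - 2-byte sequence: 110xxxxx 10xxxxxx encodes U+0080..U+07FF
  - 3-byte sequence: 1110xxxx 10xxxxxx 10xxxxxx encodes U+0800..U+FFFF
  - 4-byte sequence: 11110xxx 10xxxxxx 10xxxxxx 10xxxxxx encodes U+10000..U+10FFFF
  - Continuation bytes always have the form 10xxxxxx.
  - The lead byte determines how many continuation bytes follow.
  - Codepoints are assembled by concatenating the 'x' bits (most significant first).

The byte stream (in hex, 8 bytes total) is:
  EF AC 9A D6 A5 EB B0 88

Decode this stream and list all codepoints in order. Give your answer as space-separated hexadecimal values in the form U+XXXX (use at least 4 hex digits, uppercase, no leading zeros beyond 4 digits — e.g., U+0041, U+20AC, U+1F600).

Answer: U+FB1A U+05A5 U+BC08

Derivation:
Byte[0]=EF: 3-byte lead, need 2 cont bytes. acc=0xF
Byte[1]=AC: continuation. acc=(acc<<6)|0x2C=0x3EC
Byte[2]=9A: continuation. acc=(acc<<6)|0x1A=0xFB1A
Completed: cp=U+FB1A (starts at byte 0)
Byte[3]=D6: 2-byte lead, need 1 cont bytes. acc=0x16
Byte[4]=A5: continuation. acc=(acc<<6)|0x25=0x5A5
Completed: cp=U+05A5 (starts at byte 3)
Byte[5]=EB: 3-byte lead, need 2 cont bytes. acc=0xB
Byte[6]=B0: continuation. acc=(acc<<6)|0x30=0x2F0
Byte[7]=88: continuation. acc=(acc<<6)|0x08=0xBC08
Completed: cp=U+BC08 (starts at byte 5)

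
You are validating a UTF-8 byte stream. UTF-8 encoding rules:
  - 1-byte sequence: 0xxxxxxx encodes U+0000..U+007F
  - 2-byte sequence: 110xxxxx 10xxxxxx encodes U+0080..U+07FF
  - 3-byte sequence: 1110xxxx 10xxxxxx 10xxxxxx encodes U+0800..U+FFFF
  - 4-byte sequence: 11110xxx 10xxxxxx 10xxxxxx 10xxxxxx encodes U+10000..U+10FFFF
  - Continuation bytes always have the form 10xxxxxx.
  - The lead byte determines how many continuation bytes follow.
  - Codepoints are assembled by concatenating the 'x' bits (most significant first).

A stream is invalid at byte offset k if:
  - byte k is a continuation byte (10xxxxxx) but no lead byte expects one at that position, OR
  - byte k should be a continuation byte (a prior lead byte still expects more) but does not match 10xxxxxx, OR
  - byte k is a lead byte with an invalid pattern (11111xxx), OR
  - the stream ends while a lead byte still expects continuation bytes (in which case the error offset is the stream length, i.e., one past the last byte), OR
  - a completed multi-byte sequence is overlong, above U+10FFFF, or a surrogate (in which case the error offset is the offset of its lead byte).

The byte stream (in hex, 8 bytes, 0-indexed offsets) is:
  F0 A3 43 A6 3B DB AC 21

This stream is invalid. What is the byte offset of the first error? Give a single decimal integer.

Byte[0]=F0: 4-byte lead, need 3 cont bytes. acc=0x0
Byte[1]=A3: continuation. acc=(acc<<6)|0x23=0x23
Byte[2]=43: expected 10xxxxxx continuation. INVALID

Answer: 2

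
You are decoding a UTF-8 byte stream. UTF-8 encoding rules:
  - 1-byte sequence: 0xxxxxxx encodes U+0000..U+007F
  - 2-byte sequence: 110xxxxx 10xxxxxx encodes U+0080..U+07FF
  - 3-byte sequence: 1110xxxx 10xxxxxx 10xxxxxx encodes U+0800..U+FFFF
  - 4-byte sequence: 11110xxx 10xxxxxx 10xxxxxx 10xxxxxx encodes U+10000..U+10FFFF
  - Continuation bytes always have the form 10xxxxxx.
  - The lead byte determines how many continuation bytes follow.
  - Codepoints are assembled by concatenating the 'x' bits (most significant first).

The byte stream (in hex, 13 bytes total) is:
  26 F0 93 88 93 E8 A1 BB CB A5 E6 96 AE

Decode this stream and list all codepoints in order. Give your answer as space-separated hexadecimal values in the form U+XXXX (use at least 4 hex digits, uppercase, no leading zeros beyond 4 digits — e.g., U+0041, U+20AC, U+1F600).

Byte[0]=26: 1-byte ASCII. cp=U+0026
Byte[1]=F0: 4-byte lead, need 3 cont bytes. acc=0x0
Byte[2]=93: continuation. acc=(acc<<6)|0x13=0x13
Byte[3]=88: continuation. acc=(acc<<6)|0x08=0x4C8
Byte[4]=93: continuation. acc=(acc<<6)|0x13=0x13213
Completed: cp=U+13213 (starts at byte 1)
Byte[5]=E8: 3-byte lead, need 2 cont bytes. acc=0x8
Byte[6]=A1: continuation. acc=(acc<<6)|0x21=0x221
Byte[7]=BB: continuation. acc=(acc<<6)|0x3B=0x887B
Completed: cp=U+887B (starts at byte 5)
Byte[8]=CB: 2-byte lead, need 1 cont bytes. acc=0xB
Byte[9]=A5: continuation. acc=(acc<<6)|0x25=0x2E5
Completed: cp=U+02E5 (starts at byte 8)
Byte[10]=E6: 3-byte lead, need 2 cont bytes. acc=0x6
Byte[11]=96: continuation. acc=(acc<<6)|0x16=0x196
Byte[12]=AE: continuation. acc=(acc<<6)|0x2E=0x65AE
Completed: cp=U+65AE (starts at byte 10)

Answer: U+0026 U+13213 U+887B U+02E5 U+65AE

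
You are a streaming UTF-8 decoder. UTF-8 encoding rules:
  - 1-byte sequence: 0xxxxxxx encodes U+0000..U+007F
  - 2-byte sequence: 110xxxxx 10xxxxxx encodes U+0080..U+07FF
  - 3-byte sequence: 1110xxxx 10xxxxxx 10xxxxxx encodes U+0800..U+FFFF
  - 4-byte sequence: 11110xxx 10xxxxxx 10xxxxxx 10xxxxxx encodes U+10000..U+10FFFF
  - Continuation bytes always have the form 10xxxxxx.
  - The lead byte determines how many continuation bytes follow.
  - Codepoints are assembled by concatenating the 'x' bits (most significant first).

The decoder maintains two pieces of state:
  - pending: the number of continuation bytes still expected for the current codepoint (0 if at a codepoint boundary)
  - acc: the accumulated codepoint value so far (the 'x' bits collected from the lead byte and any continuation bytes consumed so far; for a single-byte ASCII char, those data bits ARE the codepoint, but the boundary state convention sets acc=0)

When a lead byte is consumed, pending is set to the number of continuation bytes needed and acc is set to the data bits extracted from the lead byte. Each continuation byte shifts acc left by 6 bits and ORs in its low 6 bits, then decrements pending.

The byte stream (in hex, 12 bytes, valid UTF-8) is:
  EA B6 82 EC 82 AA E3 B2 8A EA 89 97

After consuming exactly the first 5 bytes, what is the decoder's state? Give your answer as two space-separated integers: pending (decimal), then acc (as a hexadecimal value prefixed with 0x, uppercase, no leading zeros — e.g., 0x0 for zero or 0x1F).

Byte[0]=EA: 3-byte lead. pending=2, acc=0xA
Byte[1]=B6: continuation. acc=(acc<<6)|0x36=0x2B6, pending=1
Byte[2]=82: continuation. acc=(acc<<6)|0x02=0xAD82, pending=0
Byte[3]=EC: 3-byte lead. pending=2, acc=0xC
Byte[4]=82: continuation. acc=(acc<<6)|0x02=0x302, pending=1

Answer: 1 0x302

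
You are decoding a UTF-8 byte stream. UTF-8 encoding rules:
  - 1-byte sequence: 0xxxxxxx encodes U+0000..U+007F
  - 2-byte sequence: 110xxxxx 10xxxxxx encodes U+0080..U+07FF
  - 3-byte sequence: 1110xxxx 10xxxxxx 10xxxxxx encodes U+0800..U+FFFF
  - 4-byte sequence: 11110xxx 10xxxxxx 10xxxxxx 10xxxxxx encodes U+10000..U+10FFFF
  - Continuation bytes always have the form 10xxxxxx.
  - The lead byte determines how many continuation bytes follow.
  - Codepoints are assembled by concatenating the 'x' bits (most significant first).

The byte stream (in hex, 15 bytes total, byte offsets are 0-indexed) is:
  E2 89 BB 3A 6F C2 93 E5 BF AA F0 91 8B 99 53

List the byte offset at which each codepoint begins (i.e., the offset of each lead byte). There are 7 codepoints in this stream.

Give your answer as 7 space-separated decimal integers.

Answer: 0 3 4 5 7 10 14

Derivation:
Byte[0]=E2: 3-byte lead, need 2 cont bytes. acc=0x2
Byte[1]=89: continuation. acc=(acc<<6)|0x09=0x89
Byte[2]=BB: continuation. acc=(acc<<6)|0x3B=0x227B
Completed: cp=U+227B (starts at byte 0)
Byte[3]=3A: 1-byte ASCII. cp=U+003A
Byte[4]=6F: 1-byte ASCII. cp=U+006F
Byte[5]=C2: 2-byte lead, need 1 cont bytes. acc=0x2
Byte[6]=93: continuation. acc=(acc<<6)|0x13=0x93
Completed: cp=U+0093 (starts at byte 5)
Byte[7]=E5: 3-byte lead, need 2 cont bytes. acc=0x5
Byte[8]=BF: continuation. acc=(acc<<6)|0x3F=0x17F
Byte[9]=AA: continuation. acc=(acc<<6)|0x2A=0x5FEA
Completed: cp=U+5FEA (starts at byte 7)
Byte[10]=F0: 4-byte lead, need 3 cont bytes. acc=0x0
Byte[11]=91: continuation. acc=(acc<<6)|0x11=0x11
Byte[12]=8B: continuation. acc=(acc<<6)|0x0B=0x44B
Byte[13]=99: continuation. acc=(acc<<6)|0x19=0x112D9
Completed: cp=U+112D9 (starts at byte 10)
Byte[14]=53: 1-byte ASCII. cp=U+0053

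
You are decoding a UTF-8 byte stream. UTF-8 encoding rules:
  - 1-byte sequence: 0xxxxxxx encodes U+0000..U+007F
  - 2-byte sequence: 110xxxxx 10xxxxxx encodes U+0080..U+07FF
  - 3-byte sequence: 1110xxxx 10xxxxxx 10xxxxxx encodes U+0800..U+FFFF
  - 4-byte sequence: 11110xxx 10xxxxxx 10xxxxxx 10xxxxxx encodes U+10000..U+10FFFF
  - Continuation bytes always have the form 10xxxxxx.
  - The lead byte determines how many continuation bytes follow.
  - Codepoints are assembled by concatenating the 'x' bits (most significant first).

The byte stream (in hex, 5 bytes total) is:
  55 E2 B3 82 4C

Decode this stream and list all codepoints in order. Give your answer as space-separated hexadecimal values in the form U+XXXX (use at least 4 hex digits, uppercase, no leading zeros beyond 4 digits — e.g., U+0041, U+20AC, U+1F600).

Answer: U+0055 U+2CC2 U+004C

Derivation:
Byte[0]=55: 1-byte ASCII. cp=U+0055
Byte[1]=E2: 3-byte lead, need 2 cont bytes. acc=0x2
Byte[2]=B3: continuation. acc=(acc<<6)|0x33=0xB3
Byte[3]=82: continuation. acc=(acc<<6)|0x02=0x2CC2
Completed: cp=U+2CC2 (starts at byte 1)
Byte[4]=4C: 1-byte ASCII. cp=U+004C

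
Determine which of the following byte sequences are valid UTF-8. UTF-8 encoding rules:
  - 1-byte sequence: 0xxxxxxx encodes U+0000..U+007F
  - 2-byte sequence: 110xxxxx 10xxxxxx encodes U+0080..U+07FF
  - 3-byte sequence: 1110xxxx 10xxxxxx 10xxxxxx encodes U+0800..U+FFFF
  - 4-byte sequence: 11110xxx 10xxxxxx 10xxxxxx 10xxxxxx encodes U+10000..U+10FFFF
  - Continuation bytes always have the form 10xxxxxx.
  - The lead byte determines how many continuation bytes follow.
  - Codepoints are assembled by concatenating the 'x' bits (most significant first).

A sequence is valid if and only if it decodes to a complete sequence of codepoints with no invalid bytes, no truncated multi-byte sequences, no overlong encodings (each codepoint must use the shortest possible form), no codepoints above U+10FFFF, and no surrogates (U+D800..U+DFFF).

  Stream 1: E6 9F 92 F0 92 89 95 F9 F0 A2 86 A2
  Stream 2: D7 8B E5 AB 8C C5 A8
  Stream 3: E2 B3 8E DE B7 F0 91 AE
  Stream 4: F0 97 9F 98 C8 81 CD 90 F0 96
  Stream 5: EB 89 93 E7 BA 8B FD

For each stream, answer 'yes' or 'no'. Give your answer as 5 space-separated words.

Stream 1: error at byte offset 7. INVALID
Stream 2: decodes cleanly. VALID
Stream 3: error at byte offset 8. INVALID
Stream 4: error at byte offset 10. INVALID
Stream 5: error at byte offset 6. INVALID

Answer: no yes no no no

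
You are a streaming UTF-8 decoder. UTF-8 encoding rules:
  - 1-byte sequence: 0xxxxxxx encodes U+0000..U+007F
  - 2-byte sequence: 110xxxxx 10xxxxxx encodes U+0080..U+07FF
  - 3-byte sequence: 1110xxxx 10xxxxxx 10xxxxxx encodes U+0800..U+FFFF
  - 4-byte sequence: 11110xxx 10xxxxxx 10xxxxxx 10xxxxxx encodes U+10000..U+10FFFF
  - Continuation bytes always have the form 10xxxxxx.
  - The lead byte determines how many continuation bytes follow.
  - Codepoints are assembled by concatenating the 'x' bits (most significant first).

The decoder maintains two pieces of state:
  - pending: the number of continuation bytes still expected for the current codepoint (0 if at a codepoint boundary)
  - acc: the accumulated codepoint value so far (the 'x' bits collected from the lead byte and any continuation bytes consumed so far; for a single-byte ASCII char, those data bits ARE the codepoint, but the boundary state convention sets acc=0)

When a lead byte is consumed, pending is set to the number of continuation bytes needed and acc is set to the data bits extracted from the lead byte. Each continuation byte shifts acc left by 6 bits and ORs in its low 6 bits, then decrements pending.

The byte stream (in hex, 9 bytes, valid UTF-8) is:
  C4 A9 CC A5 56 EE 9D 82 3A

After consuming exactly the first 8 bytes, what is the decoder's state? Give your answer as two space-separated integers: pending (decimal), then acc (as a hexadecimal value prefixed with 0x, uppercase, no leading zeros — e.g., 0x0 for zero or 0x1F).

Answer: 0 0xE742

Derivation:
Byte[0]=C4: 2-byte lead. pending=1, acc=0x4
Byte[1]=A9: continuation. acc=(acc<<6)|0x29=0x129, pending=0
Byte[2]=CC: 2-byte lead. pending=1, acc=0xC
Byte[3]=A5: continuation. acc=(acc<<6)|0x25=0x325, pending=0
Byte[4]=56: 1-byte. pending=0, acc=0x0
Byte[5]=EE: 3-byte lead. pending=2, acc=0xE
Byte[6]=9D: continuation. acc=(acc<<6)|0x1D=0x39D, pending=1
Byte[7]=82: continuation. acc=(acc<<6)|0x02=0xE742, pending=0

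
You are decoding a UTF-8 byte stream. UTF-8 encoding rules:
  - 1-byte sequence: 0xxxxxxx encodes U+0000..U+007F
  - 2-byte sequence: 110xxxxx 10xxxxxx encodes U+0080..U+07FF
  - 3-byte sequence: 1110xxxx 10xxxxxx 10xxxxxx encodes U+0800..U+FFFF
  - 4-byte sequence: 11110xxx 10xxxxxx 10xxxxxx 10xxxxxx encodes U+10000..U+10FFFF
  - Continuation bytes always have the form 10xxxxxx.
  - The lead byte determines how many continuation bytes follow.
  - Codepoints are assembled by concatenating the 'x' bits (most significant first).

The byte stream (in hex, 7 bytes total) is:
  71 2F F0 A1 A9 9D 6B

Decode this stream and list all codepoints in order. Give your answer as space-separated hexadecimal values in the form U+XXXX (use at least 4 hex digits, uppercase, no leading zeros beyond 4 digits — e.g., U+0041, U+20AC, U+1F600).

Byte[0]=71: 1-byte ASCII. cp=U+0071
Byte[1]=2F: 1-byte ASCII. cp=U+002F
Byte[2]=F0: 4-byte lead, need 3 cont bytes. acc=0x0
Byte[3]=A1: continuation. acc=(acc<<6)|0x21=0x21
Byte[4]=A9: continuation. acc=(acc<<6)|0x29=0x869
Byte[5]=9D: continuation. acc=(acc<<6)|0x1D=0x21A5D
Completed: cp=U+21A5D (starts at byte 2)
Byte[6]=6B: 1-byte ASCII. cp=U+006B

Answer: U+0071 U+002F U+21A5D U+006B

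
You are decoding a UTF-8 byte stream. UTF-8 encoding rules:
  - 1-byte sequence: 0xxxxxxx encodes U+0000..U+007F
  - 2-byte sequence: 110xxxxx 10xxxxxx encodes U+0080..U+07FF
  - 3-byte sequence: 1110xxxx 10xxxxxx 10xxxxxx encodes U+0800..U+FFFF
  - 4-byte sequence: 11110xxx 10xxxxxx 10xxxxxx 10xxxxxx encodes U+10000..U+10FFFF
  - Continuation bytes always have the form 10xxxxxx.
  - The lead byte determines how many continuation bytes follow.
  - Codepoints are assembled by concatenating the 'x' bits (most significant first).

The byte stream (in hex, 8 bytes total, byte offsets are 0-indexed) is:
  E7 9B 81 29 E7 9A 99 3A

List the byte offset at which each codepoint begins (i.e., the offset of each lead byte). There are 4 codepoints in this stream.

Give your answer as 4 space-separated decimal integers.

Answer: 0 3 4 7

Derivation:
Byte[0]=E7: 3-byte lead, need 2 cont bytes. acc=0x7
Byte[1]=9B: continuation. acc=(acc<<6)|0x1B=0x1DB
Byte[2]=81: continuation. acc=(acc<<6)|0x01=0x76C1
Completed: cp=U+76C1 (starts at byte 0)
Byte[3]=29: 1-byte ASCII. cp=U+0029
Byte[4]=E7: 3-byte lead, need 2 cont bytes. acc=0x7
Byte[5]=9A: continuation. acc=(acc<<6)|0x1A=0x1DA
Byte[6]=99: continuation. acc=(acc<<6)|0x19=0x7699
Completed: cp=U+7699 (starts at byte 4)
Byte[7]=3A: 1-byte ASCII. cp=U+003A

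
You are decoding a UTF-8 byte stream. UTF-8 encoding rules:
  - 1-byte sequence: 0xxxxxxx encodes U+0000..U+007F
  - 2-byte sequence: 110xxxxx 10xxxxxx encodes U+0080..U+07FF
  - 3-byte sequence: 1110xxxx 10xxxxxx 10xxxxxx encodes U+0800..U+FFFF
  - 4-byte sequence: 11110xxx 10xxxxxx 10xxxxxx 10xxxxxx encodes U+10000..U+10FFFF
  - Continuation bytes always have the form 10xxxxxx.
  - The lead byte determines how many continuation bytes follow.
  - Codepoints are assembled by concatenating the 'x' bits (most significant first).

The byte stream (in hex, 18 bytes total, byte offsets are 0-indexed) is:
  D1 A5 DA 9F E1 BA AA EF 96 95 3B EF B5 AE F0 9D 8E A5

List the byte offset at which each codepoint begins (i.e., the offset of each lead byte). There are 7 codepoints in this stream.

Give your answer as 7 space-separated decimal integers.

Byte[0]=D1: 2-byte lead, need 1 cont bytes. acc=0x11
Byte[1]=A5: continuation. acc=(acc<<6)|0x25=0x465
Completed: cp=U+0465 (starts at byte 0)
Byte[2]=DA: 2-byte lead, need 1 cont bytes. acc=0x1A
Byte[3]=9F: continuation. acc=(acc<<6)|0x1F=0x69F
Completed: cp=U+069F (starts at byte 2)
Byte[4]=E1: 3-byte lead, need 2 cont bytes. acc=0x1
Byte[5]=BA: continuation. acc=(acc<<6)|0x3A=0x7A
Byte[6]=AA: continuation. acc=(acc<<6)|0x2A=0x1EAA
Completed: cp=U+1EAA (starts at byte 4)
Byte[7]=EF: 3-byte lead, need 2 cont bytes. acc=0xF
Byte[8]=96: continuation. acc=(acc<<6)|0x16=0x3D6
Byte[9]=95: continuation. acc=(acc<<6)|0x15=0xF595
Completed: cp=U+F595 (starts at byte 7)
Byte[10]=3B: 1-byte ASCII. cp=U+003B
Byte[11]=EF: 3-byte lead, need 2 cont bytes. acc=0xF
Byte[12]=B5: continuation. acc=(acc<<6)|0x35=0x3F5
Byte[13]=AE: continuation. acc=(acc<<6)|0x2E=0xFD6E
Completed: cp=U+FD6E (starts at byte 11)
Byte[14]=F0: 4-byte lead, need 3 cont bytes. acc=0x0
Byte[15]=9D: continuation. acc=(acc<<6)|0x1D=0x1D
Byte[16]=8E: continuation. acc=(acc<<6)|0x0E=0x74E
Byte[17]=A5: continuation. acc=(acc<<6)|0x25=0x1D3A5
Completed: cp=U+1D3A5 (starts at byte 14)

Answer: 0 2 4 7 10 11 14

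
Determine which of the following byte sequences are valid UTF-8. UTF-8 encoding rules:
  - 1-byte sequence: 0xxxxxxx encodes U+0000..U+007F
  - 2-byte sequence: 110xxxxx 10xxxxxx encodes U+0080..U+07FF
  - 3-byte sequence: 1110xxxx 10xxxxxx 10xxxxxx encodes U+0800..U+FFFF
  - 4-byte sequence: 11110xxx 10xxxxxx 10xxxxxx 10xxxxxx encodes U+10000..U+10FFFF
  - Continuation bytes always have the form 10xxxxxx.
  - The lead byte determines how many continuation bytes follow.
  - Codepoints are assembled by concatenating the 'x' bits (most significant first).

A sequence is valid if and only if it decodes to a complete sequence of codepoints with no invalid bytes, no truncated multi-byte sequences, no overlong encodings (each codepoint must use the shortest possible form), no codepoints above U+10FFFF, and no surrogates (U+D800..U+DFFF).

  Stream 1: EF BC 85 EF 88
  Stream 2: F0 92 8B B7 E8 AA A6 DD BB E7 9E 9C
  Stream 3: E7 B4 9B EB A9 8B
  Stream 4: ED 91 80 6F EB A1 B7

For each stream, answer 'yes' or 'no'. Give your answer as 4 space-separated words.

Answer: no yes yes yes

Derivation:
Stream 1: error at byte offset 5. INVALID
Stream 2: decodes cleanly. VALID
Stream 3: decodes cleanly. VALID
Stream 4: decodes cleanly. VALID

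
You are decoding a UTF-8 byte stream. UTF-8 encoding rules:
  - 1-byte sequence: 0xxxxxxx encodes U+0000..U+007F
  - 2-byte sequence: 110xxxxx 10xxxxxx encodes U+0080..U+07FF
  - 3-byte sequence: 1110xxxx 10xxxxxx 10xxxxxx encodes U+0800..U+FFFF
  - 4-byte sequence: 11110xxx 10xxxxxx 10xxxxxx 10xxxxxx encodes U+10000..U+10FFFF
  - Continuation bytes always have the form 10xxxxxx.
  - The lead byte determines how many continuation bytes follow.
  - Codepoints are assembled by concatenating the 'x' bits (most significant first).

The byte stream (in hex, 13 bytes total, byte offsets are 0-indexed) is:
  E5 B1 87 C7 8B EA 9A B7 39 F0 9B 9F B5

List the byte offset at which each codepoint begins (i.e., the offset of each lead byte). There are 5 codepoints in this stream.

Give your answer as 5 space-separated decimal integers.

Byte[0]=E5: 3-byte lead, need 2 cont bytes. acc=0x5
Byte[1]=B1: continuation. acc=(acc<<6)|0x31=0x171
Byte[2]=87: continuation. acc=(acc<<6)|0x07=0x5C47
Completed: cp=U+5C47 (starts at byte 0)
Byte[3]=C7: 2-byte lead, need 1 cont bytes. acc=0x7
Byte[4]=8B: continuation. acc=(acc<<6)|0x0B=0x1CB
Completed: cp=U+01CB (starts at byte 3)
Byte[5]=EA: 3-byte lead, need 2 cont bytes. acc=0xA
Byte[6]=9A: continuation. acc=(acc<<6)|0x1A=0x29A
Byte[7]=B7: continuation. acc=(acc<<6)|0x37=0xA6B7
Completed: cp=U+A6B7 (starts at byte 5)
Byte[8]=39: 1-byte ASCII. cp=U+0039
Byte[9]=F0: 4-byte lead, need 3 cont bytes. acc=0x0
Byte[10]=9B: continuation. acc=(acc<<6)|0x1B=0x1B
Byte[11]=9F: continuation. acc=(acc<<6)|0x1F=0x6DF
Byte[12]=B5: continuation. acc=(acc<<6)|0x35=0x1B7F5
Completed: cp=U+1B7F5 (starts at byte 9)

Answer: 0 3 5 8 9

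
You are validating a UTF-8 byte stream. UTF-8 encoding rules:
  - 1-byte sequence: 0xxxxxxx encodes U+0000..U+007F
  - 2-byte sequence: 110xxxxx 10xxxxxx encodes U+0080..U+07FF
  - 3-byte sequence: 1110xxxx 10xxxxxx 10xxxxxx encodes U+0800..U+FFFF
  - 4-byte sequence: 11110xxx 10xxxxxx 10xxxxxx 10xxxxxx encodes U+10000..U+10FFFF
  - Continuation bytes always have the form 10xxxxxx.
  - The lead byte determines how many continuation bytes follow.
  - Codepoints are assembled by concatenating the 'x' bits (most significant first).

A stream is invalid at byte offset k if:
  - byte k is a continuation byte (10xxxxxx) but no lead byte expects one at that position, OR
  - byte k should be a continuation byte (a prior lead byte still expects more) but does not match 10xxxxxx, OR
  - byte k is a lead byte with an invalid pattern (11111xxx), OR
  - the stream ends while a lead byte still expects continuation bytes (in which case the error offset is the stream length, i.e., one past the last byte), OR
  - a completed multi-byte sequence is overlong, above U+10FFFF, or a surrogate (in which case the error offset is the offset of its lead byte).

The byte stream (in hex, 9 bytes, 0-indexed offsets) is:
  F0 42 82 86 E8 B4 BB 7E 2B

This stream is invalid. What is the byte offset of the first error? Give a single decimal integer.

Byte[0]=F0: 4-byte lead, need 3 cont bytes. acc=0x0
Byte[1]=42: expected 10xxxxxx continuation. INVALID

Answer: 1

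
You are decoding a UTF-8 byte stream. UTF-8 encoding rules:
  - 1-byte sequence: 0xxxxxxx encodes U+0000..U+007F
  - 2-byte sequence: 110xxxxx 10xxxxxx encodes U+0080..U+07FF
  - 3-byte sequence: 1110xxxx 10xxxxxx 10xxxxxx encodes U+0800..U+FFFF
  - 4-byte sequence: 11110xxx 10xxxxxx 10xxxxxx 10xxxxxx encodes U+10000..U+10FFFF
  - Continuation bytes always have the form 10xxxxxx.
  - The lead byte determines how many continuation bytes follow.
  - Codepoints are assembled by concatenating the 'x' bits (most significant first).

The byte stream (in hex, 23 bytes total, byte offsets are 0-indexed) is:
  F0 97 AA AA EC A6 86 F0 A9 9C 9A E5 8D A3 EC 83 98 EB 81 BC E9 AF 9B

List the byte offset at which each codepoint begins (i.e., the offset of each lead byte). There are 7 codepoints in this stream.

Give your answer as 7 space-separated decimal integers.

Byte[0]=F0: 4-byte lead, need 3 cont bytes. acc=0x0
Byte[1]=97: continuation. acc=(acc<<6)|0x17=0x17
Byte[2]=AA: continuation. acc=(acc<<6)|0x2A=0x5EA
Byte[3]=AA: continuation. acc=(acc<<6)|0x2A=0x17AAA
Completed: cp=U+17AAA (starts at byte 0)
Byte[4]=EC: 3-byte lead, need 2 cont bytes. acc=0xC
Byte[5]=A6: continuation. acc=(acc<<6)|0x26=0x326
Byte[6]=86: continuation. acc=(acc<<6)|0x06=0xC986
Completed: cp=U+C986 (starts at byte 4)
Byte[7]=F0: 4-byte lead, need 3 cont bytes. acc=0x0
Byte[8]=A9: continuation. acc=(acc<<6)|0x29=0x29
Byte[9]=9C: continuation. acc=(acc<<6)|0x1C=0xA5C
Byte[10]=9A: continuation. acc=(acc<<6)|0x1A=0x2971A
Completed: cp=U+2971A (starts at byte 7)
Byte[11]=E5: 3-byte lead, need 2 cont bytes. acc=0x5
Byte[12]=8D: continuation. acc=(acc<<6)|0x0D=0x14D
Byte[13]=A3: continuation. acc=(acc<<6)|0x23=0x5363
Completed: cp=U+5363 (starts at byte 11)
Byte[14]=EC: 3-byte lead, need 2 cont bytes. acc=0xC
Byte[15]=83: continuation. acc=(acc<<6)|0x03=0x303
Byte[16]=98: continuation. acc=(acc<<6)|0x18=0xC0D8
Completed: cp=U+C0D8 (starts at byte 14)
Byte[17]=EB: 3-byte lead, need 2 cont bytes. acc=0xB
Byte[18]=81: continuation. acc=(acc<<6)|0x01=0x2C1
Byte[19]=BC: continuation. acc=(acc<<6)|0x3C=0xB07C
Completed: cp=U+B07C (starts at byte 17)
Byte[20]=E9: 3-byte lead, need 2 cont bytes. acc=0x9
Byte[21]=AF: continuation. acc=(acc<<6)|0x2F=0x26F
Byte[22]=9B: continuation. acc=(acc<<6)|0x1B=0x9BDB
Completed: cp=U+9BDB (starts at byte 20)

Answer: 0 4 7 11 14 17 20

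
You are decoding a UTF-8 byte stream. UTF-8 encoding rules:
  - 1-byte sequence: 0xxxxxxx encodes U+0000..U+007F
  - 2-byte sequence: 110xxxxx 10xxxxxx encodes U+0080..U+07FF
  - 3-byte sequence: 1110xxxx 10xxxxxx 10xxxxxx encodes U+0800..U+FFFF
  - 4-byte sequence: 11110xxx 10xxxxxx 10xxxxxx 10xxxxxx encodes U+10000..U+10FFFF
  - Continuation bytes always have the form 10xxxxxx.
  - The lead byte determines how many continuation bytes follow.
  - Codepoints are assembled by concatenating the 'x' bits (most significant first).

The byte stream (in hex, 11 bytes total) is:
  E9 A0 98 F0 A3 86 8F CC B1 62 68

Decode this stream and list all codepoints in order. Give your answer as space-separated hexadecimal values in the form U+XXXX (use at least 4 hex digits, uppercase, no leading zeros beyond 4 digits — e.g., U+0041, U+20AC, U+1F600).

Answer: U+9818 U+2318F U+0331 U+0062 U+0068

Derivation:
Byte[0]=E9: 3-byte lead, need 2 cont bytes. acc=0x9
Byte[1]=A0: continuation. acc=(acc<<6)|0x20=0x260
Byte[2]=98: continuation. acc=(acc<<6)|0x18=0x9818
Completed: cp=U+9818 (starts at byte 0)
Byte[3]=F0: 4-byte lead, need 3 cont bytes. acc=0x0
Byte[4]=A3: continuation. acc=(acc<<6)|0x23=0x23
Byte[5]=86: continuation. acc=(acc<<6)|0x06=0x8C6
Byte[6]=8F: continuation. acc=(acc<<6)|0x0F=0x2318F
Completed: cp=U+2318F (starts at byte 3)
Byte[7]=CC: 2-byte lead, need 1 cont bytes. acc=0xC
Byte[8]=B1: continuation. acc=(acc<<6)|0x31=0x331
Completed: cp=U+0331 (starts at byte 7)
Byte[9]=62: 1-byte ASCII. cp=U+0062
Byte[10]=68: 1-byte ASCII. cp=U+0068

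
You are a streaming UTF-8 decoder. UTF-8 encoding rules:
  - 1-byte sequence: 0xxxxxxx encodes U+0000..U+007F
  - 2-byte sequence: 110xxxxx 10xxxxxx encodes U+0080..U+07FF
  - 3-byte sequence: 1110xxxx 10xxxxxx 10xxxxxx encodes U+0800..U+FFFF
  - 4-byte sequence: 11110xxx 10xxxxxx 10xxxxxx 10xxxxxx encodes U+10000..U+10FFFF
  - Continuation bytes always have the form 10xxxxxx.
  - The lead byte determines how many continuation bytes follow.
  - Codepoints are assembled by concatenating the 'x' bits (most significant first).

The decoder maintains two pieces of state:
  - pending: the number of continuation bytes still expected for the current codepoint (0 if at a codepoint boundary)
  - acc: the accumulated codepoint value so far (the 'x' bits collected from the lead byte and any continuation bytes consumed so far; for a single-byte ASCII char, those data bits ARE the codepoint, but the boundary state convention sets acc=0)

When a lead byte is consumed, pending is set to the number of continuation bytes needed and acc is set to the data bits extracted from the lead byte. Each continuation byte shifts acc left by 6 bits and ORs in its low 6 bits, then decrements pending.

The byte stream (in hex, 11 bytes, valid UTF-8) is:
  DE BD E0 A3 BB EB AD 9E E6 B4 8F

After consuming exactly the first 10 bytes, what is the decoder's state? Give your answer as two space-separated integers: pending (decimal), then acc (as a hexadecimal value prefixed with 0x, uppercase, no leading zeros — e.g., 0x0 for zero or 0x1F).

Byte[0]=DE: 2-byte lead. pending=1, acc=0x1E
Byte[1]=BD: continuation. acc=(acc<<6)|0x3D=0x7BD, pending=0
Byte[2]=E0: 3-byte lead. pending=2, acc=0x0
Byte[3]=A3: continuation. acc=(acc<<6)|0x23=0x23, pending=1
Byte[4]=BB: continuation. acc=(acc<<6)|0x3B=0x8FB, pending=0
Byte[5]=EB: 3-byte lead. pending=2, acc=0xB
Byte[6]=AD: continuation. acc=(acc<<6)|0x2D=0x2ED, pending=1
Byte[7]=9E: continuation. acc=(acc<<6)|0x1E=0xBB5E, pending=0
Byte[8]=E6: 3-byte lead. pending=2, acc=0x6
Byte[9]=B4: continuation. acc=(acc<<6)|0x34=0x1B4, pending=1

Answer: 1 0x1B4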